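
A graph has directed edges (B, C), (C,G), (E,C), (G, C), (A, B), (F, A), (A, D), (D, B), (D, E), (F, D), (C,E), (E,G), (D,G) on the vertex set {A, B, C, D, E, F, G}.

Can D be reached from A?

Yes

Explore from A.
Distance 1: reach B, D.
Found D.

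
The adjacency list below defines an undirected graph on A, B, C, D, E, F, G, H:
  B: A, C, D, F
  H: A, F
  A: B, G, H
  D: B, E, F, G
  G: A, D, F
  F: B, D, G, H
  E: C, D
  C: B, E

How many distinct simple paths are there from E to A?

17

E–C–B–A
E–C–B–D–F–G–A
E–C–B–D–F–H–A
E–C–B–D–G–A
E–C–B–D–G–F–H–A
E–C–B–F–D–G–A
E–C–B–F–G–A
E–C–B–F–H–A
... and 9 more.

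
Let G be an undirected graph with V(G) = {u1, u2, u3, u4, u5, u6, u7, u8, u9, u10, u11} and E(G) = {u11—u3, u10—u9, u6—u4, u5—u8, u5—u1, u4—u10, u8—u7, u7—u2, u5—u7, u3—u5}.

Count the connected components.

From u1: component {u1, u2, u3, u5, u7, u8, u11}.
From u4: component {u4, u6, u9, u10}.
That's 2 components.

2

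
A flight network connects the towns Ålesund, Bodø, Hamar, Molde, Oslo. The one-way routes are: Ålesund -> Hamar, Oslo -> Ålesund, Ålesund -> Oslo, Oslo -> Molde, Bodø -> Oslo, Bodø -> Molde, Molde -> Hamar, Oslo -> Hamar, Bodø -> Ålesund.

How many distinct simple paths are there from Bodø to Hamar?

7

Bodø→Ålesund→Hamar
Bodø→Ålesund→Oslo→Hamar
Bodø→Ålesund→Oslo→Molde→Hamar
Bodø→Molde→Hamar
Bodø→Oslo→Ålesund→Hamar
Bodø→Oslo→Hamar
Bodø→Oslo→Molde→Hamar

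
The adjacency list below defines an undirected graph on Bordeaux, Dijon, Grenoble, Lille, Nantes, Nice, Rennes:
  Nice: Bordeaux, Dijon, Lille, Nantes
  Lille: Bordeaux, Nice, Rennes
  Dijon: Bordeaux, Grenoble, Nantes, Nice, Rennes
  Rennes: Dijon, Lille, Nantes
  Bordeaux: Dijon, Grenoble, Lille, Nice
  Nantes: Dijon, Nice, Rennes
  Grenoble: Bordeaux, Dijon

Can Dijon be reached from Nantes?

Explore from Nantes.
Distance 1: reach Dijon, Nice, Rennes.
Found Dijon.

Yes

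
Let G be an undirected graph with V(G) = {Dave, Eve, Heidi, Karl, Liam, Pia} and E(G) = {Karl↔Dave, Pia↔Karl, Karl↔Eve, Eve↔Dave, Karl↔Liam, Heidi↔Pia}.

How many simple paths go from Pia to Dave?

Pia–Karl–Dave
Pia–Karl–Eve–Dave

2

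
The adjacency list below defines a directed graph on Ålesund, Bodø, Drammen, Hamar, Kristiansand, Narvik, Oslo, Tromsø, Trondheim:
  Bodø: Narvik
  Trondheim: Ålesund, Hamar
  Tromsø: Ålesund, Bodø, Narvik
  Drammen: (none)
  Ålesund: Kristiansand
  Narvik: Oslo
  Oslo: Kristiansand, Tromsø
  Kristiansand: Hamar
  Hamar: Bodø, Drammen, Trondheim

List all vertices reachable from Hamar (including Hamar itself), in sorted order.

Ålesund, Bodø, Drammen, Hamar, Kristiansand, Narvik, Oslo, Tromsø, Trondheim

Start at Hamar.
Its neighbours: Bodø, Drammen, Trondheim.
Then their neighbours: Ålesund, Narvik.
Then next layer: Kristiansand, Oslo.
Then next layer: Tromsø.
Every vertex is now reached.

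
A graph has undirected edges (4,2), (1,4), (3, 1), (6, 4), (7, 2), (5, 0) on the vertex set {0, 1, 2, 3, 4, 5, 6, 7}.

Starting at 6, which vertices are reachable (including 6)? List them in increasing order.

1, 2, 3, 4, 6, 7

Start at 6.
Its neighbours: 4.
Then their neighbours: 1, 2.
Then next layer: 3, 7.
Nothing further is reachable.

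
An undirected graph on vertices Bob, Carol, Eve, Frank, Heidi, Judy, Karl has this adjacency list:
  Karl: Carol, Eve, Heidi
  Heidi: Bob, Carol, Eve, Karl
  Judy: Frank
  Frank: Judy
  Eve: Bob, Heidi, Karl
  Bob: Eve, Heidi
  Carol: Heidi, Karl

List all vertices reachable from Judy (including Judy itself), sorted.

Start at Judy.
Its neighbours: Frank.
Nothing further is reachable.

Frank, Judy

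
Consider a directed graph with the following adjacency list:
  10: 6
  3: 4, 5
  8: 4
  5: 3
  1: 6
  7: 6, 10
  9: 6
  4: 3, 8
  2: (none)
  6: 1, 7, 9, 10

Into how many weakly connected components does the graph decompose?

3

From 1: component {1, 6, 7, 9, 10}.
From 2: component {2}.
From 3: component {3, 4, 5, 8}.
That's 3 components.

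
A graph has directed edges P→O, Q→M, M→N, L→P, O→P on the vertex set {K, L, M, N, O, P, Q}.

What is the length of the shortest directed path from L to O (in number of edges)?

Distance 0: L.
Distance 1: P.
Distance 2: O — contains O.

2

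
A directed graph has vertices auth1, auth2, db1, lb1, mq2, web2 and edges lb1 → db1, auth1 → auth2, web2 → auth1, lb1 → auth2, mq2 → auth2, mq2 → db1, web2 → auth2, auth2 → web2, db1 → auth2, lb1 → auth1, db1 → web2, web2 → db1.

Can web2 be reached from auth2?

Yes

Explore from auth2.
Distance 1: reach web2.
Found web2.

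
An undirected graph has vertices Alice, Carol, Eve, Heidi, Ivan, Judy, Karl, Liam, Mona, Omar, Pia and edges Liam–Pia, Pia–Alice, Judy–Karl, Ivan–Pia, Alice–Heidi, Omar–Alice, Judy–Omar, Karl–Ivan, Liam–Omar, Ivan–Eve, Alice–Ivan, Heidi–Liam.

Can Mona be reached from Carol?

No

Carol has no edges, so nothing is reachable from it.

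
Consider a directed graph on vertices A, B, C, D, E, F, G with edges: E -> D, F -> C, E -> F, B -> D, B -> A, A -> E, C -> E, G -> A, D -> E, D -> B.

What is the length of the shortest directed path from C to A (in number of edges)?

4

Distance 0: C.
Distance 1: E.
Distance 2: D, F.
Distance 3: B.
Distance 4: A — contains A.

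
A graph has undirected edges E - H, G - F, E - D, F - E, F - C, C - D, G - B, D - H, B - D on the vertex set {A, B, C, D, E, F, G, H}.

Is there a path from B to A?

No

Explore from B.
Distance 1: reach D, G.
Distance 2: reach C, E, F, H.
The search is exhausted without reaching A; it lies in a different component.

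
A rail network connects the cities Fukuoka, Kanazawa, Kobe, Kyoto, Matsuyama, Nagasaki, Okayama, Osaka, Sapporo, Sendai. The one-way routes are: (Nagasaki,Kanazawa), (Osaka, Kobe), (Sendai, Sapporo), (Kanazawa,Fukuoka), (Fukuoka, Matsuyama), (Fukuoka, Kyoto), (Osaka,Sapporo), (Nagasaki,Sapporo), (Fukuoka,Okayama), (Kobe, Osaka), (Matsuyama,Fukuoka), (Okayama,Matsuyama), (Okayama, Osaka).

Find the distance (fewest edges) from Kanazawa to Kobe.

Distance 0: Kanazawa.
Distance 1: Fukuoka.
Distance 2: Kyoto, Matsuyama, Okayama.
Distance 3: Osaka.
Distance 4: Kobe, Sapporo — contains Kobe.

4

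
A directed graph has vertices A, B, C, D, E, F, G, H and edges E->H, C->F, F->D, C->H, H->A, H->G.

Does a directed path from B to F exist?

No

B has no outgoing edges, so nothing is reachable from it.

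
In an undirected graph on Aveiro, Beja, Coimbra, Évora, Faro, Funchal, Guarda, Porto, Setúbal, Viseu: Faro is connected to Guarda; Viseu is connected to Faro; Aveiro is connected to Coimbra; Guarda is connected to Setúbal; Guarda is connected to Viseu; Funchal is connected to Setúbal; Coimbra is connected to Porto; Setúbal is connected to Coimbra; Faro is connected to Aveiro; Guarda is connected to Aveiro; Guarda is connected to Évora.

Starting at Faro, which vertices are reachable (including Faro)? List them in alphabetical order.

Start at Faro.
Its neighbours: Aveiro, Guarda, Viseu.
Then their neighbours: Coimbra, Évora, Setúbal.
Then next layer: Funchal, Porto.
Nothing further is reachable.

Aveiro, Coimbra, Évora, Faro, Funchal, Guarda, Porto, Setúbal, Viseu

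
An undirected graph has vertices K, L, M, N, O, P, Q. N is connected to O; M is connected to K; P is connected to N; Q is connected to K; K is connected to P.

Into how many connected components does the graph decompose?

From K: component {K, M, N, O, P, Q}.
From L: component {L}.
That's 2 components.

2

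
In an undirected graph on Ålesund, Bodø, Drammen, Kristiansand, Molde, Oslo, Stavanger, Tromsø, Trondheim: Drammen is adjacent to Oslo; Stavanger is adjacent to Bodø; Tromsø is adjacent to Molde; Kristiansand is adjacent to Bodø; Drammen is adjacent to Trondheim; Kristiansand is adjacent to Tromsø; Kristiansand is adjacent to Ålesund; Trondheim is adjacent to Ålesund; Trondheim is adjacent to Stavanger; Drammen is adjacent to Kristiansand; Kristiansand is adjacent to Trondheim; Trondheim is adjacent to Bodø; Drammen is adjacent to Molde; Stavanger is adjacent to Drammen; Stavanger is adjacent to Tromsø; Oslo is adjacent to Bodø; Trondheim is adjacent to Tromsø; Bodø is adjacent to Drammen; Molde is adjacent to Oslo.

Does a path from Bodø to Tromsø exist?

Explore from Bodø.
Distance 1: reach Drammen, Kristiansand, Oslo, Stavanger, Trondheim.
Distance 2: reach Ålesund, Molde, Tromsø.
Found Tromsø.

Yes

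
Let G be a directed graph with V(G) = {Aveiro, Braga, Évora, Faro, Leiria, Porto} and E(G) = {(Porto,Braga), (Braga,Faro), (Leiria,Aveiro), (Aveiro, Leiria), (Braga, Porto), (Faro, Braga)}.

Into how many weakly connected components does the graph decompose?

From Aveiro: component {Aveiro, Leiria}.
From Braga: component {Braga, Faro, Porto}.
From Évora: component {Évora}.
That's 3 components.

3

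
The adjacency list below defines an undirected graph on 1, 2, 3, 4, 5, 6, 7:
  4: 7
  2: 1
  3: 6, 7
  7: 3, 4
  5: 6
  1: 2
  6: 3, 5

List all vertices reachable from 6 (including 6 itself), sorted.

Start at 6.
Its neighbours: 3, 5.
Then their neighbours: 7.
Then next layer: 4.
Nothing further is reachable.

3, 4, 5, 6, 7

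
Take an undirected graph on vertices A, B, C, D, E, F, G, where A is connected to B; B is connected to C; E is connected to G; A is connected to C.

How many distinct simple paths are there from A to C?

2

A–B–C
A–C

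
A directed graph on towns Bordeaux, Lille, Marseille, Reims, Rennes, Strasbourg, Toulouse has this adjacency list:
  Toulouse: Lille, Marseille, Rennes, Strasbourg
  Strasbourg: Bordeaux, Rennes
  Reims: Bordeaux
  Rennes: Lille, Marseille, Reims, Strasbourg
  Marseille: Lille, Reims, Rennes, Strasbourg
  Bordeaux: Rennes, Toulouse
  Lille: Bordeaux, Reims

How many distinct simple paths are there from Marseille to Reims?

15

Marseille→Lille→Bordeaux→Rennes→Reims
Marseille→Lille→Bordeaux→Toulouse→Rennes→Reims
Marseille→Lille→Bordeaux→Toulouse→Strasbourg→Rennes→Reims
Marseille→Lille→Reims
Marseille→Reims
Marseille→Rennes→Lille→Reims
Marseille→Rennes→Reims
Marseille→Rennes→Strasbourg→Bordeaux→Toulouse→Lille→Reims
Marseille→Strasbourg→Bordeaux→Rennes→Lille→Reims
Marseille→Strasbourg→Bordeaux→Rennes→Reims
Marseille→Strasbourg→Bordeaux→Toulouse→Lille→Reims
Marseille→Strasbourg→Bordeaux→Toulouse→Rennes→Lille→Reims
Marseille→Strasbourg→Bordeaux→Toulouse→Rennes→Reims
Marseille→Strasbourg→Rennes→Lille→Reims
Marseille→Strasbourg→Rennes→Reims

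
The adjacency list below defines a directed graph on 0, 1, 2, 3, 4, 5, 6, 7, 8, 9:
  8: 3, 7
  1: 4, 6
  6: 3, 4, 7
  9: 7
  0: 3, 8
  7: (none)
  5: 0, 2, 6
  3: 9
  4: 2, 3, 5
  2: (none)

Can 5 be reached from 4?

Explore from 4.
Distance 1: reach 2, 3, 5.
Found 5.

Yes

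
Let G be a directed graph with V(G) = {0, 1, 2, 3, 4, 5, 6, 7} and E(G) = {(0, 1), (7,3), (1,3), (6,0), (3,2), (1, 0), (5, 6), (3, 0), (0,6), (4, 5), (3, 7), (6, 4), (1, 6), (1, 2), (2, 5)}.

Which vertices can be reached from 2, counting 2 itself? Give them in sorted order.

Start at 2.
Its neighbours: 5.
Then their neighbours: 6.
Then next layer: 0, 4.
Then next layer: 1.
Then next layer: 3.
Then next layer: 7.
Every vertex is now reached.

0, 1, 2, 3, 4, 5, 6, 7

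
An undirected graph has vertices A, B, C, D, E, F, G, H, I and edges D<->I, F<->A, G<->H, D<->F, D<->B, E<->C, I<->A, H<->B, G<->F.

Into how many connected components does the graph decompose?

From A: component {A, B, D, F, G, H, I}.
From C: component {C, E}.
That's 2 components.

2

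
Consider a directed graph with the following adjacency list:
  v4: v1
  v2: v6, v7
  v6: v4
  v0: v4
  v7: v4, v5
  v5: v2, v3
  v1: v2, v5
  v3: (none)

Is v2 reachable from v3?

No

v3 has no outgoing edges, so nothing is reachable from it.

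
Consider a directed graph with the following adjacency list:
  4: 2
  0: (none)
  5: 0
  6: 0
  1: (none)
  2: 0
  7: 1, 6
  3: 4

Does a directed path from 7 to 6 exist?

Yes

Explore from 7.
Distance 1: reach 1, 6.
Found 6.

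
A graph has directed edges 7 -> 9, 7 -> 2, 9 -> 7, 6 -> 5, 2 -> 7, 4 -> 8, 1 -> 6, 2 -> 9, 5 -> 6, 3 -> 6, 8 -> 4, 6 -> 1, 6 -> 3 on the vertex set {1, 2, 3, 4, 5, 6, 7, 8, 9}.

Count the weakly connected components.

3

From 1: component {1, 3, 5, 6}.
From 2: component {2, 7, 9}.
From 4: component {4, 8}.
That's 3 components.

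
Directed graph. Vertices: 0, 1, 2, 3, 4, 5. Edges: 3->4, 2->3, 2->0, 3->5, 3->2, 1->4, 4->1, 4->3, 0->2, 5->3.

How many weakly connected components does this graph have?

1

From 0: component {0, 1, 2, 3, 4, 5}.
That's 1 component.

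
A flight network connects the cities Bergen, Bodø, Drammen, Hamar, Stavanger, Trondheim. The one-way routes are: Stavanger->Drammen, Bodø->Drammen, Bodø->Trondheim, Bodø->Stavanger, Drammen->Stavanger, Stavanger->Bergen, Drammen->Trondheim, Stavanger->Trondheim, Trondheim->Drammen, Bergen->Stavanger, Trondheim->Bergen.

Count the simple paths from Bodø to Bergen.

8

Bodø→Drammen→Stavanger→Bergen
Bodø→Drammen→Stavanger→Trondheim→Bergen
Bodø→Drammen→Trondheim→Bergen
Bodø→Stavanger→Bergen
Bodø→Stavanger→Drammen→Trondheim→Bergen
Bodø→Stavanger→Trondheim→Bergen
Bodø→Trondheim→Bergen
Bodø→Trondheim→Drammen→Stavanger→Bergen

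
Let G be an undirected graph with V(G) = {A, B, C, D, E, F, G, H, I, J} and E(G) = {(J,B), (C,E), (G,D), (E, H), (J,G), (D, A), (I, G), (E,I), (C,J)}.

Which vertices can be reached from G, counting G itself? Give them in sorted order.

A, B, C, D, E, G, H, I, J

Start at G.
Its neighbours: D, I, J.
Then their neighbours: A, B, C, E.
Then next layer: H.
Nothing further is reachable.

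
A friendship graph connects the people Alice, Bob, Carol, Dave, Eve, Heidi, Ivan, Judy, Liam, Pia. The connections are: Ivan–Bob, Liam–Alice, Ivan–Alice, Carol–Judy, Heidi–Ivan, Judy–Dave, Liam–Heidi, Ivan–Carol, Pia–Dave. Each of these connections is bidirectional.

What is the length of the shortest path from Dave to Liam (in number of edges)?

5

Distance 0: Dave.
Distance 1: Judy, Pia.
Distance 2: Carol.
Distance 3: Ivan.
Distance 4: Alice, Bob, Heidi.
Distance 5: Liam — contains Liam.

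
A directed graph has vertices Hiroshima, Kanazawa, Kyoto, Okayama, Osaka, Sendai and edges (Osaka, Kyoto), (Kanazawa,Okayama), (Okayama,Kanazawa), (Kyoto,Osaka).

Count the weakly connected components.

From Hiroshima: component {Hiroshima}.
From Kanazawa: component {Kanazawa, Okayama}.
From Kyoto: component {Kyoto, Osaka}.
From Sendai: component {Sendai}.
That's 4 components.

4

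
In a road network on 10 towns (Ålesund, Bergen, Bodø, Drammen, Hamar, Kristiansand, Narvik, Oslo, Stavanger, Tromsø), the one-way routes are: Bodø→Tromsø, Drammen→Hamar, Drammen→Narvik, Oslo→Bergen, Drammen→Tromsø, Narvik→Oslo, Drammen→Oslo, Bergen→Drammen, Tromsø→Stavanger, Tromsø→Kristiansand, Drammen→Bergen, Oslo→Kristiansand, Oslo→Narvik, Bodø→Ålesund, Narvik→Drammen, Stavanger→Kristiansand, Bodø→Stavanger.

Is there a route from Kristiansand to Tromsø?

No

Kristiansand has no outgoing edges, so nothing is reachable from it.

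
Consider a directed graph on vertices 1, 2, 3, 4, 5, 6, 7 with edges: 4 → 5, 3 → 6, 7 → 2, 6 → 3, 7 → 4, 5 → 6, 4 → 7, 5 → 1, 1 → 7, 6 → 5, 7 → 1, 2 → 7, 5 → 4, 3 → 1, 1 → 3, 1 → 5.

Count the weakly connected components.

From 1: component {1, 2, 3, 4, 5, 6, 7}.
That's 1 component.

1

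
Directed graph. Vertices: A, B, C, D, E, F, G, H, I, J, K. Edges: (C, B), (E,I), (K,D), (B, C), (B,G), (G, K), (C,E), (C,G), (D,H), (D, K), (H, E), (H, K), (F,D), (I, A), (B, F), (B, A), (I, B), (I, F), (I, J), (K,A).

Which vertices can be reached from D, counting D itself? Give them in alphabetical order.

A, B, C, D, E, F, G, H, I, J, K

Start at D.
Its neighbours: H, K.
Then their neighbours: A, E.
Then next layer: I.
Then next layer: B, F, J.
Then next layer: C, G.
Every vertex is now reached.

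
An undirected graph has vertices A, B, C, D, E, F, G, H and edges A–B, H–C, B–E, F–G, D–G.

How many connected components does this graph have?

From A: component {A, B, E}.
From C: component {C, H}.
From D: component {D, F, G}.
That's 3 components.

3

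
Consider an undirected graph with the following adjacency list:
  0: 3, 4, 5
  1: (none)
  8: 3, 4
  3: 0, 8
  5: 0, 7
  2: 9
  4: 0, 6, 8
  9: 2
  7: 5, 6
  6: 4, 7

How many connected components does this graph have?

From 0: component {0, 3, 4, 5, 6, 7, 8}.
From 1: component {1}.
From 2: component {2, 9}.
That's 3 components.

3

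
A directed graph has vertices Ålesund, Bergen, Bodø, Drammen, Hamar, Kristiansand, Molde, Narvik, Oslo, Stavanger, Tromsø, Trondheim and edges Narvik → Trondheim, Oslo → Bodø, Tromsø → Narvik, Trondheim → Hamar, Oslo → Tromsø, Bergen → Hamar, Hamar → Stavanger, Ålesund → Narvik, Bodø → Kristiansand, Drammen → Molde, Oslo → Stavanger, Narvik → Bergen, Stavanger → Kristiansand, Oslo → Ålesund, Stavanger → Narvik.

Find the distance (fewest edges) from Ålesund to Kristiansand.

Distance 0: Ålesund.
Distance 1: Narvik.
Distance 2: Bergen, Trondheim.
Distance 3: Hamar.
Distance 4: Stavanger.
Distance 5: Kristiansand — contains Kristiansand.

5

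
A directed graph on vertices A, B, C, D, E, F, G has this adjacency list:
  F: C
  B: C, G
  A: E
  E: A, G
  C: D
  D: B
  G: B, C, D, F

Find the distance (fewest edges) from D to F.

3

Distance 0: D.
Distance 1: B.
Distance 2: C, G.
Distance 3: F — contains F.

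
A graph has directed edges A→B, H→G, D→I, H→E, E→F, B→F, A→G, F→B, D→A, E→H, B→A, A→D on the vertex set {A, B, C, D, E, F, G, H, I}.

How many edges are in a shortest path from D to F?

Distance 0: D.
Distance 1: A, I.
Distance 2: B, G.
Distance 3: F — contains F.

3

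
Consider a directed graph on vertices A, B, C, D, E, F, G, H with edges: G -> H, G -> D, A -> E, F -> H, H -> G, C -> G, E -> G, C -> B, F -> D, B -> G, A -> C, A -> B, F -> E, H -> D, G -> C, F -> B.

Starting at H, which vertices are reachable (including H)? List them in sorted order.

B, C, D, G, H

Start at H.
Its neighbours: D, G.
Then their neighbours: C.
Then next layer: B.
Nothing further is reachable.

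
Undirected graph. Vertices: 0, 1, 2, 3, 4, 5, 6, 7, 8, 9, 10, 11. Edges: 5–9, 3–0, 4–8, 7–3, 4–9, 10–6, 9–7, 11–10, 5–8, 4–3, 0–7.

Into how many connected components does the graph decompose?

From 0: component {0, 3, 4, 5, 7, 8, 9}.
From 1: component {1}.
From 2: component {2}.
From 6: component {6, 10, 11}.
That's 4 components.

4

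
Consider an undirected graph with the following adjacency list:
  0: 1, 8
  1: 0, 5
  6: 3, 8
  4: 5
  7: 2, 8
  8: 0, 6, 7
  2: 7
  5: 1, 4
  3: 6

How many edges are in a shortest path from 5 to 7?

Distance 0: 5.
Distance 1: 1, 4.
Distance 2: 0.
Distance 3: 8.
Distance 4: 6, 7 — contains 7.

4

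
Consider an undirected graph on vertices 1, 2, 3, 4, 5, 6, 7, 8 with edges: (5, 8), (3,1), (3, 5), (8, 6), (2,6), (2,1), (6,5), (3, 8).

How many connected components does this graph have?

3

From 1: component {1, 2, 3, 5, 6, 8}.
From 4: component {4}.
From 7: component {7}.
That's 3 components.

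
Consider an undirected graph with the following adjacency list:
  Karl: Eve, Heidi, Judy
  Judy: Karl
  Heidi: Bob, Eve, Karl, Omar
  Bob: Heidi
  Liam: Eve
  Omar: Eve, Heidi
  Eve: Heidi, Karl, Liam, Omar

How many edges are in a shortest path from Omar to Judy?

3

Distance 0: Omar.
Distance 1: Eve, Heidi.
Distance 2: Bob, Karl, Liam.
Distance 3: Judy — contains Judy.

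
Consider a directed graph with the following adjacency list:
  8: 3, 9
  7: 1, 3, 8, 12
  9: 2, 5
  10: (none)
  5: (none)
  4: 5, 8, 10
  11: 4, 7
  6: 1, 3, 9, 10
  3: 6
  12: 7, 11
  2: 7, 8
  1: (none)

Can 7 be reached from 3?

Yes

Explore from 3.
Distance 1: reach 6.
Distance 2: reach 1, 9, 10.
Distance 3: reach 2, 5.
Distance 4: reach 7, 8.
Found 7.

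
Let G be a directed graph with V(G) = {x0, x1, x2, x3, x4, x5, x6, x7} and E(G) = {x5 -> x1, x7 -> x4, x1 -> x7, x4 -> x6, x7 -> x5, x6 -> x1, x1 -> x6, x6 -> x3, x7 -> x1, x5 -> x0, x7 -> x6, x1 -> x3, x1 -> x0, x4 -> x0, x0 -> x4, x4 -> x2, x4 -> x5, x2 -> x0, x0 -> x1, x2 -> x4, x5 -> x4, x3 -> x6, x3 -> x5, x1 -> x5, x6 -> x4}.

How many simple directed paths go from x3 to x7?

11

x3→x5→x0→x1→x7
x3→x5→x0→x4→x6→x1→x7
x3→x5→x1→x7
x3→x5→x4→x0→x1→x7
x3→x5→x4→x2→x0→x1→x7
x3→x5→x4→x6→x1→x7
x3→x6→x1→x7
x3→x6→x4→x0→x1→x7
x3→x6→x4→x2→x0→x1→x7
x3→x6→x4→x5→x0→x1→x7
x3→x6→x4→x5→x1→x7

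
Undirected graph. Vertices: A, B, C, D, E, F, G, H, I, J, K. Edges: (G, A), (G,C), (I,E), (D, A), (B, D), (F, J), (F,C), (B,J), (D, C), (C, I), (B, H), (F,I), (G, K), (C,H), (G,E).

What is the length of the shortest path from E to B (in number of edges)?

4

Distance 0: E.
Distance 1: G, I.
Distance 2: A, C, F, K.
Distance 3: D, H, J.
Distance 4: B — contains B.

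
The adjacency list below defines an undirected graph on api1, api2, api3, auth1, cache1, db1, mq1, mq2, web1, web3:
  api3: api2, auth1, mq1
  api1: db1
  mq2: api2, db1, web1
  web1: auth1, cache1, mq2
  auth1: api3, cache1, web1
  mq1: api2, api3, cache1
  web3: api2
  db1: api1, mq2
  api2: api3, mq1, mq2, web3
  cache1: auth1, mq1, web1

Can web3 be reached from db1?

Explore from db1.
Distance 1: reach api1, mq2.
Distance 2: reach api2, web1.
Distance 3: reach api3, auth1, cache1, mq1, web3.
Found web3.

Yes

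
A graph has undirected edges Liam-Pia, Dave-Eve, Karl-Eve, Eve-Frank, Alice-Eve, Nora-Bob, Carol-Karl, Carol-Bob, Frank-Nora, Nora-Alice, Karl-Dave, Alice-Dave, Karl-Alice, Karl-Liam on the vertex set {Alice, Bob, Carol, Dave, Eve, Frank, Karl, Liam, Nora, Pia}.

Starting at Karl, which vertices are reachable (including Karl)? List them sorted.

Start at Karl.
Its neighbours: Alice, Carol, Dave, Eve, Liam.
Then their neighbours: Bob, Frank, Nora, Pia.
Every vertex is now reached.

Alice, Bob, Carol, Dave, Eve, Frank, Karl, Liam, Nora, Pia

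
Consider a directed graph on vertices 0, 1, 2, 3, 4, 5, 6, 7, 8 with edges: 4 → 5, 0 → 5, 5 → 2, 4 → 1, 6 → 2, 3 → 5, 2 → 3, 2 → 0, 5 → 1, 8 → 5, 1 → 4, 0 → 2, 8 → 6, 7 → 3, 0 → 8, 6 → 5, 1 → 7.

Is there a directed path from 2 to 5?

Yes

Explore from 2.
Distance 1: reach 0, 3.
Distance 2: reach 5, 8.
Found 5.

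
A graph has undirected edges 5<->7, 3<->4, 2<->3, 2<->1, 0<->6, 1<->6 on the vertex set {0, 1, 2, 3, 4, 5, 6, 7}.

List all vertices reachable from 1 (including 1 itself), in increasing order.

0, 1, 2, 3, 4, 6

Start at 1.
Its neighbours: 2, 6.
Then their neighbours: 0, 3.
Then next layer: 4.
Nothing further is reachable.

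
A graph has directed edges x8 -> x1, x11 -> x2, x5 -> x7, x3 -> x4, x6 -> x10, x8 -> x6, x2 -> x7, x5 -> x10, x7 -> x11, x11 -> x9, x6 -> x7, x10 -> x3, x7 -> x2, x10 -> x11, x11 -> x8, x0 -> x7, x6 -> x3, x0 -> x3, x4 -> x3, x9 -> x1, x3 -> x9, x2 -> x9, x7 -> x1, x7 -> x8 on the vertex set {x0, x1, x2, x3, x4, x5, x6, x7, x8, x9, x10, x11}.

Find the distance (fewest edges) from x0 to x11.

2

Distance 0: x0.
Distance 1: x3, x7.
Distance 2: x1, x2, x4, x8, x9, x11 — contains x11.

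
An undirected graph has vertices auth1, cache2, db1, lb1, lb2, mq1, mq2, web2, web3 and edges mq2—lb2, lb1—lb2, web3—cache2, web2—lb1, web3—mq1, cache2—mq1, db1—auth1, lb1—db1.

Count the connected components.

2

From auth1: component {auth1, db1, lb1, lb2, mq2, web2}.
From cache2: component {cache2, mq1, web3}.
That's 2 components.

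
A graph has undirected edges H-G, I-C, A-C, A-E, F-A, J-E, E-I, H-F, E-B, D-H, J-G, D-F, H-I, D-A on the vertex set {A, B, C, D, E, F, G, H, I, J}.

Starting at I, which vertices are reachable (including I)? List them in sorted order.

A, B, C, D, E, F, G, H, I, J

Start at I.
Its neighbours: C, E, H.
Then their neighbours: A, B, D, F, G, J.
Every vertex is now reached.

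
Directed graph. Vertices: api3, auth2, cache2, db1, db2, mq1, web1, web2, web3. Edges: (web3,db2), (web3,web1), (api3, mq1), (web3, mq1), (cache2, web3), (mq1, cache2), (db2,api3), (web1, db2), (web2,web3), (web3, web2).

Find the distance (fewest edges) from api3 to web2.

Distance 0: api3.
Distance 1: mq1.
Distance 2: cache2.
Distance 3: web3.
Distance 4: db2, web1, web2 — contains web2.

4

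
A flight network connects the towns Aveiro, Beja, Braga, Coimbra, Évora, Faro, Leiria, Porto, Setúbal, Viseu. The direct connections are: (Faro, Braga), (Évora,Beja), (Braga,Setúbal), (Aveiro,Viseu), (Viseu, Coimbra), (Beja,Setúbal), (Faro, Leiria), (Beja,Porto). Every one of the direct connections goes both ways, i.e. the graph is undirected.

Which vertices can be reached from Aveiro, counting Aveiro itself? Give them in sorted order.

Aveiro, Coimbra, Viseu

Start at Aveiro.
Its neighbours: Viseu.
Then their neighbours: Coimbra.
Nothing further is reachable.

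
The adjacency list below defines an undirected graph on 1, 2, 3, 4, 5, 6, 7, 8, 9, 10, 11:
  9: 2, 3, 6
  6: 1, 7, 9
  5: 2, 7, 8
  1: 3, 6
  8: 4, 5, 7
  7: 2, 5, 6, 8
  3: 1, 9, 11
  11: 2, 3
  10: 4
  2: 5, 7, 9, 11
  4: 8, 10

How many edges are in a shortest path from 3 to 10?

6

Distance 0: 3.
Distance 1: 1, 9, 11.
Distance 2: 2, 6.
Distance 3: 5, 7.
Distance 4: 8.
Distance 5: 4.
Distance 6: 10 — contains 10.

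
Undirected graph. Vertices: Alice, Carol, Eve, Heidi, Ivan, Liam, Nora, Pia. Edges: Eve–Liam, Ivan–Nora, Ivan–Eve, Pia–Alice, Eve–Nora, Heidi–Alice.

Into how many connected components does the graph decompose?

3

From Alice: component {Alice, Heidi, Pia}.
From Carol: component {Carol}.
From Eve: component {Eve, Ivan, Liam, Nora}.
That's 3 components.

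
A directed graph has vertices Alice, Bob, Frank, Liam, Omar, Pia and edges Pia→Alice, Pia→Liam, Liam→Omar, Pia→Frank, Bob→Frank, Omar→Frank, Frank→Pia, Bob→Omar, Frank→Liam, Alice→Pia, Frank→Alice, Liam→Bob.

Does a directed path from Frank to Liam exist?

Yes

Explore from Frank.
Distance 1: reach Alice, Liam, Pia.
Found Liam.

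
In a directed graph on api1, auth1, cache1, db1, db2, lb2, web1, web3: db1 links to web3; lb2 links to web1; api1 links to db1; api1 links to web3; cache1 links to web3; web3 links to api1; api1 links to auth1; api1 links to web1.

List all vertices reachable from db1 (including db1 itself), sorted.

api1, auth1, db1, web1, web3

Start at db1.
Its neighbours: web3.
Then their neighbours: api1.
Then next layer: auth1, web1.
Nothing further is reachable.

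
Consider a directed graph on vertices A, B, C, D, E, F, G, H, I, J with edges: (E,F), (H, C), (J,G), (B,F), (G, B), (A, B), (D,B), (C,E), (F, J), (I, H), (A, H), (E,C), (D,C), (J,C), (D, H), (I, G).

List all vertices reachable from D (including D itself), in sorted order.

Start at D.
Its neighbours: B, C, H.
Then their neighbours: E, F.
Then next layer: J.
Then next layer: G.
Nothing further is reachable.

B, C, D, E, F, G, H, J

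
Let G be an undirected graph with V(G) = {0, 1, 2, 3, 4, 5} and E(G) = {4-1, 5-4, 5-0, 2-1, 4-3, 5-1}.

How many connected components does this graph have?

1

From 0: component {0, 1, 2, 3, 4, 5}.
That's 1 component.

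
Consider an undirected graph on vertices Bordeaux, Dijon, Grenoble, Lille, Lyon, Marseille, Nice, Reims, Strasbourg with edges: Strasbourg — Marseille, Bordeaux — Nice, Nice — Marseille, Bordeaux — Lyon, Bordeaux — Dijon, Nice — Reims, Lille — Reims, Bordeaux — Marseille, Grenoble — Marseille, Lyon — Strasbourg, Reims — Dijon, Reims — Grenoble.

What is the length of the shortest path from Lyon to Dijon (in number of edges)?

Distance 0: Lyon.
Distance 1: Bordeaux, Strasbourg.
Distance 2: Dijon, Marseille, Nice — contains Dijon.

2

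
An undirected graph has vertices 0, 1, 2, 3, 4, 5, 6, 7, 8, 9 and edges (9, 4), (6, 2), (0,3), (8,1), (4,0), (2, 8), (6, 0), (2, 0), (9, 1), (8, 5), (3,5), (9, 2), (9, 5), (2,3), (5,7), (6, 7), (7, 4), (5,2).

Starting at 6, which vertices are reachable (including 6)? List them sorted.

0, 1, 2, 3, 4, 5, 6, 7, 8, 9

Start at 6.
Its neighbours: 0, 2, 7.
Then their neighbours: 3, 4, 5, 8, 9.
Then next layer: 1.
Every vertex is now reached.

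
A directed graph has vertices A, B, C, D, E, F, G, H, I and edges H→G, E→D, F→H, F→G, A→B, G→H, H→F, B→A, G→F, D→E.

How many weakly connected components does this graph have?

5

From A: component {A, B}.
From C: component {C}.
From D: component {D, E}.
From F: component {F, G, H}.
From I: component {I}.
That's 5 components.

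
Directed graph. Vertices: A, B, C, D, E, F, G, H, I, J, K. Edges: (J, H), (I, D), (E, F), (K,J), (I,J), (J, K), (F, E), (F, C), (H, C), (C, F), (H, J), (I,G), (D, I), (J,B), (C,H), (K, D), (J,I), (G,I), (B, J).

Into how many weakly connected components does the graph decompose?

2

From A: component {A}.
From B: component {B, C, D, E, F, G, H, I, J, K}.
That's 2 components.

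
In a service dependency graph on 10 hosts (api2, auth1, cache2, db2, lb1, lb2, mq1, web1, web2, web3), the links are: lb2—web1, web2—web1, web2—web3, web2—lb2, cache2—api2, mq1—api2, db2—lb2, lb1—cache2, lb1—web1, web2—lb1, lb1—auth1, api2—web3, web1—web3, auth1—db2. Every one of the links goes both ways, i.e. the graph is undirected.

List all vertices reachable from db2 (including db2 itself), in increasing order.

api2, auth1, cache2, db2, lb1, lb2, mq1, web1, web2, web3

Start at db2.
Its neighbours: auth1, lb2.
Then their neighbours: lb1, web1, web2.
Then next layer: cache2, web3.
Then next layer: api2.
Then next layer: mq1.
Every vertex is now reached.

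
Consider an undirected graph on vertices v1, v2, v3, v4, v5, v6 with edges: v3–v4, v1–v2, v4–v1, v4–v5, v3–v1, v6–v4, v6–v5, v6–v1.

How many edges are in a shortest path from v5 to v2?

3

Distance 0: v5.
Distance 1: v4, v6.
Distance 2: v1, v3.
Distance 3: v2 — contains v2.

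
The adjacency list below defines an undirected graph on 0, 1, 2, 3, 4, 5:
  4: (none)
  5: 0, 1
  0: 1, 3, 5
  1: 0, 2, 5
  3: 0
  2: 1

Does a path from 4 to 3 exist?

4 has no edges, so nothing is reachable from it.

No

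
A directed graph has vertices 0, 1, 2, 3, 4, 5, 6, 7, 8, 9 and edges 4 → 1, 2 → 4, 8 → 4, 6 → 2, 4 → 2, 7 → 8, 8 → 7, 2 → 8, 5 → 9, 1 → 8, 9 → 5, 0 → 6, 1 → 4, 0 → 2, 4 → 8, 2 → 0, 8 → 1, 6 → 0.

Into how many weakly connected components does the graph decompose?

3

From 0: component {0, 1, 2, 4, 6, 7, 8}.
From 3: component {3}.
From 5: component {5, 9}.
That's 3 components.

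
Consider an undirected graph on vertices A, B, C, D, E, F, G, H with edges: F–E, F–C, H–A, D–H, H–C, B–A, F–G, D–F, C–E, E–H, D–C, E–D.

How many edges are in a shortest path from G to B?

5

Distance 0: G.
Distance 1: F.
Distance 2: C, D, E.
Distance 3: H.
Distance 4: A.
Distance 5: B — contains B.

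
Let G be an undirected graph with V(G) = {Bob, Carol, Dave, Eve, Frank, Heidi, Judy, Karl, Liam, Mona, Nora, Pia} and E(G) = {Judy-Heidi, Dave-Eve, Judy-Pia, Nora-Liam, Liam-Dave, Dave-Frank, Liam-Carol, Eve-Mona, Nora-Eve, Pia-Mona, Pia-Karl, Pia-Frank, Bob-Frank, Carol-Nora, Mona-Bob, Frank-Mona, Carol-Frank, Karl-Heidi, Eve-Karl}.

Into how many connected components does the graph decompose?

1

From Bob: component {Bob, Carol, Dave, Eve, Frank, Heidi, Judy, Karl, Liam, Mona, Nora, Pia}.
That's 1 component.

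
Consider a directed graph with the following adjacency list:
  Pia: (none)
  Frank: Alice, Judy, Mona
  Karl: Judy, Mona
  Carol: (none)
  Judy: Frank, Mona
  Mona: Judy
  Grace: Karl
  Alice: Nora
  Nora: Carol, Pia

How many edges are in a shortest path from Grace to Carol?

Distance 0: Grace.
Distance 1: Karl.
Distance 2: Judy, Mona.
Distance 3: Frank.
Distance 4: Alice.
Distance 5: Nora.
Distance 6: Carol, Pia — contains Carol.

6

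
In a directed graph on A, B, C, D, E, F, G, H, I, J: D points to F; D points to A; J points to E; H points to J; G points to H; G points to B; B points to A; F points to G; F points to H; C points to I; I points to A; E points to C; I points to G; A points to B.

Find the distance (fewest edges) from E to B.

Distance 0: E.
Distance 1: C.
Distance 2: I.
Distance 3: A, G.
Distance 4: B, H — contains B.

4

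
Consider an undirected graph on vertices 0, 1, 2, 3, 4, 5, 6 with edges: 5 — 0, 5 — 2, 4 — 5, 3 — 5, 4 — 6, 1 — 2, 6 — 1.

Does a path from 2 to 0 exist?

Yes

Explore from 2.
Distance 1: reach 1, 5.
Distance 2: reach 0, 3, 4, 6.
Found 0.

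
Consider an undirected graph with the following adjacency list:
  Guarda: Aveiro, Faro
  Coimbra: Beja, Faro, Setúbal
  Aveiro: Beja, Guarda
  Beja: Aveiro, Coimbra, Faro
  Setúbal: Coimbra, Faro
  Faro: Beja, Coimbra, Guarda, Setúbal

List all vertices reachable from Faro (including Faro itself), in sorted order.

Aveiro, Beja, Coimbra, Faro, Guarda, Setúbal

Start at Faro.
Its neighbours: Beja, Coimbra, Guarda, Setúbal.
Then their neighbours: Aveiro.
Every vertex is now reached.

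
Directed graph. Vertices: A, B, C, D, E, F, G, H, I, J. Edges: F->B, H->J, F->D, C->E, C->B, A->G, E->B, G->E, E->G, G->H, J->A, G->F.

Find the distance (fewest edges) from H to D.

Distance 0: H.
Distance 1: J.
Distance 2: A.
Distance 3: G.
Distance 4: E, F.
Distance 5: B, D — contains D.

5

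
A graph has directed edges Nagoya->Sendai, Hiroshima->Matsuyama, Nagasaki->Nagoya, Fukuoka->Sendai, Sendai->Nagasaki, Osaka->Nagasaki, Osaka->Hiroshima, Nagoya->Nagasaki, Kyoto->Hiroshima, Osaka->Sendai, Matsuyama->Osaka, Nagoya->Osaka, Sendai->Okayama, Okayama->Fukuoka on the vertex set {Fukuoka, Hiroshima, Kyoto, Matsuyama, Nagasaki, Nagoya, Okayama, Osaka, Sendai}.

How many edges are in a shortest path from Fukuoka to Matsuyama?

Distance 0: Fukuoka.
Distance 1: Sendai.
Distance 2: Nagasaki, Okayama.
Distance 3: Nagoya.
Distance 4: Osaka.
Distance 5: Hiroshima.
Distance 6: Matsuyama — contains Matsuyama.

6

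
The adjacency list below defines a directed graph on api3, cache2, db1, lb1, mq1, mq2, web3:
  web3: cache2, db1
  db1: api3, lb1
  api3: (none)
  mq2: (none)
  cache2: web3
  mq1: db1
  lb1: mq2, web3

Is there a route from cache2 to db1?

Explore from cache2.
Distance 1: reach web3.
Distance 2: reach db1.
Found db1.

Yes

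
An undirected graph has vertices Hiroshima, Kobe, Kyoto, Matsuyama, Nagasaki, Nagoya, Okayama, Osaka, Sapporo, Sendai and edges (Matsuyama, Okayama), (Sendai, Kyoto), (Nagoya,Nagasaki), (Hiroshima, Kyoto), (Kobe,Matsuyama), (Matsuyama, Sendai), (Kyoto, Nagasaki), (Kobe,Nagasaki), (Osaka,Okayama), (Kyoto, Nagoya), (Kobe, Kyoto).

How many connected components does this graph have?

From Hiroshima: component {Hiroshima, Kobe, Kyoto, Matsuyama, Nagasaki, Nagoya, Okayama, Osaka, Sendai}.
From Sapporo: component {Sapporo}.
That's 2 components.

2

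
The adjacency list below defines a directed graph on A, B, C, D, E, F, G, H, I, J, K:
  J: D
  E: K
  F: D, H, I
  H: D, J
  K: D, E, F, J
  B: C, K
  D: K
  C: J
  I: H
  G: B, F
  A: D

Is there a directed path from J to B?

No

Explore from J.
Distance 1: reach D.
Distance 2: reach K.
Distance 3: reach E, F.
Distance 4: reach H, I.
The search from J is exhausted; no directed path reaches B.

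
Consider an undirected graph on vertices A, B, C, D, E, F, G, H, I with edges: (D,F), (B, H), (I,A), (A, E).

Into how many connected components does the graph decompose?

From A: component {A, E, I}.
From B: component {B, H}.
From C: component {C}.
From D: component {D, F}.
From G: component {G}.
That's 5 components.

5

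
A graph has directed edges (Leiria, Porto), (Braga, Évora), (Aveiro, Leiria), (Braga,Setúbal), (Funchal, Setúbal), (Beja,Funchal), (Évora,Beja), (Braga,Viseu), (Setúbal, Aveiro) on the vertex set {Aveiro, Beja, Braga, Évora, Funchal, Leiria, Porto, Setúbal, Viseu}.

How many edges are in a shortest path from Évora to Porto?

Distance 0: Évora.
Distance 1: Beja.
Distance 2: Funchal.
Distance 3: Setúbal.
Distance 4: Aveiro.
Distance 5: Leiria.
Distance 6: Porto — contains Porto.

6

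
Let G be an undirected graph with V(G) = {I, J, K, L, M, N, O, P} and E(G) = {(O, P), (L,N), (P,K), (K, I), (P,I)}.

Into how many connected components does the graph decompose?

From I: component {I, K, O, P}.
From J: component {J}.
From L: component {L, N}.
From M: component {M}.
That's 4 components.

4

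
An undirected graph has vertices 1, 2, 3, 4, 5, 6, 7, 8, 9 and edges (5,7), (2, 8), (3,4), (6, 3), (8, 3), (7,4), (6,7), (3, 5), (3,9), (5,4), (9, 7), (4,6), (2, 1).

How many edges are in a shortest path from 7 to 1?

5

Distance 0: 7.
Distance 1: 4, 5, 6, 9.
Distance 2: 3.
Distance 3: 8.
Distance 4: 2.
Distance 5: 1 — contains 1.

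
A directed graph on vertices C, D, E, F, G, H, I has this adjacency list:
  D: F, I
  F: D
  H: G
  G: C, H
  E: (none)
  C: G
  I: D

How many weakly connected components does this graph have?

From C: component {C, G, H}.
From D: component {D, F, I}.
From E: component {E}.
That's 3 components.

3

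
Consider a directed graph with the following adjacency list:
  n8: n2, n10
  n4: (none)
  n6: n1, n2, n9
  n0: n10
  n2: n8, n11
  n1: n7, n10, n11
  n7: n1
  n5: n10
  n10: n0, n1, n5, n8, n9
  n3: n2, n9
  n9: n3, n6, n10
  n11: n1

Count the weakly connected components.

2

From n0: component {n0, n1, n2, n3, n5, n6, n7, n8, n9, n10, n11}.
From n4: component {n4}.
That's 2 components.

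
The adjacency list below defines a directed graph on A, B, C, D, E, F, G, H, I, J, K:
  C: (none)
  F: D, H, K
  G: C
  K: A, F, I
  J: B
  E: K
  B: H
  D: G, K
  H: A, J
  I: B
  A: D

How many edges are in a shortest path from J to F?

Distance 0: J.
Distance 1: B.
Distance 2: H.
Distance 3: A.
Distance 4: D.
Distance 5: G, K.
Distance 6: C, F, I — contains F.

6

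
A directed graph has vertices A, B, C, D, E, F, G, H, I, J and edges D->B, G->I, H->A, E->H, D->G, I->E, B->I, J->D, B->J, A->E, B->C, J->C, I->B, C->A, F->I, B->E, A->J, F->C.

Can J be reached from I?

Yes

Explore from I.
Distance 1: reach B, E.
Distance 2: reach C, H, J.
Found J.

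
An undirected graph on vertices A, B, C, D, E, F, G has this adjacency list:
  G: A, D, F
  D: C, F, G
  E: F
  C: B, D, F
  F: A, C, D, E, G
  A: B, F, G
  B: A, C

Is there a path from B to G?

Explore from B.
Distance 1: reach A, C.
Distance 2: reach D, F, G.
Found G.

Yes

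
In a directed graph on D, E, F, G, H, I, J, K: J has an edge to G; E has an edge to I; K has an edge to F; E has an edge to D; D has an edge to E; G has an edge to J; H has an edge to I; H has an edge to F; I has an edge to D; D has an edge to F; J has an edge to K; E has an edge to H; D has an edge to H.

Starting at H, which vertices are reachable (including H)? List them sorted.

Start at H.
Its neighbours: F, I.
Then their neighbours: D.
Then next layer: E.
Nothing further is reachable.

D, E, F, H, I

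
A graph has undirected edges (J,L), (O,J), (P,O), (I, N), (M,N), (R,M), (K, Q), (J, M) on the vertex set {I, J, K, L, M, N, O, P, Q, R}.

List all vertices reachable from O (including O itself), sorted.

I, J, L, M, N, O, P, R

Start at O.
Its neighbours: J, P.
Then their neighbours: L, M.
Then next layer: N, R.
Then next layer: I.
Nothing further is reachable.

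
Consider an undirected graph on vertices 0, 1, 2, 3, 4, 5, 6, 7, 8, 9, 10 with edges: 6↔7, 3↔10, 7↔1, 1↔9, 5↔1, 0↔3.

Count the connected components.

5

From 0: component {0, 3, 10}.
From 1: component {1, 5, 6, 7, 9}.
From 2: component {2}.
From 4: component {4}.
From 8: component {8}.
That's 5 components.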